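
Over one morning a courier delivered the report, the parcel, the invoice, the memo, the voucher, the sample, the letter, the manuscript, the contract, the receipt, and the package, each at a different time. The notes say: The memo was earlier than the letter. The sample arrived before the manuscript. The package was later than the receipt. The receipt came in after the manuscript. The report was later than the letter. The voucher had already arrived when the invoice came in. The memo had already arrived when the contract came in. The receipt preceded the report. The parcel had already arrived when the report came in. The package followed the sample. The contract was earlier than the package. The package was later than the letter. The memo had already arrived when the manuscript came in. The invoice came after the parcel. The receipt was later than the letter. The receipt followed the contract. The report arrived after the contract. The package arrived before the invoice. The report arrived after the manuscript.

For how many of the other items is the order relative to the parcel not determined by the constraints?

8

Forced after the parcel: the invoice and the report.
That leaves the contract, the letter, the manuscript, the memo, the package, the receipt, the sample, and the voucher with no forced order relative to the parcel — 8.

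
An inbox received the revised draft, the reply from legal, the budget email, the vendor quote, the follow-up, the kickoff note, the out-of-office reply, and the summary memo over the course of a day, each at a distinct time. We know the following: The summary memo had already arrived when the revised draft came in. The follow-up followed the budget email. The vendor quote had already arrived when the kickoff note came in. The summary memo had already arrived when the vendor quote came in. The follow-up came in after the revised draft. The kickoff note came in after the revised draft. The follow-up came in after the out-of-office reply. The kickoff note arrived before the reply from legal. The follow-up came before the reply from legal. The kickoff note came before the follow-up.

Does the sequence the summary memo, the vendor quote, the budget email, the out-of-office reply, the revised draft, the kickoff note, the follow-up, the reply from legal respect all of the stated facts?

yes

Check each stated constraint against the proposed order — e.g. the vendor quote is ahead of the kickoff note; the summary memo is ahead of the revised draft. Every pair is in the required order; nothing is violated.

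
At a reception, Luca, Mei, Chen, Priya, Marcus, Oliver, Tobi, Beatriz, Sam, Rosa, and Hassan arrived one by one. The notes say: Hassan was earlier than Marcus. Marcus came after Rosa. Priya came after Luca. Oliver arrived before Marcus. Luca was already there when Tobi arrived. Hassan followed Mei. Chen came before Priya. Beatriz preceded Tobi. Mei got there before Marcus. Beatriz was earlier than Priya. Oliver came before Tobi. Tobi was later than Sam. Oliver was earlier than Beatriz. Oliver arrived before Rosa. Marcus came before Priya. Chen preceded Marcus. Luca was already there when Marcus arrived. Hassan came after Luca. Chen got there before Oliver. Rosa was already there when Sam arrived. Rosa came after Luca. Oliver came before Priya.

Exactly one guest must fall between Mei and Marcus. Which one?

Hassan

Tracing the constraints gives Mei → Hassan → Marcus, so Hassan sits after Mei and before Marcus.
No other guest is forced both after Mei and before Marcus.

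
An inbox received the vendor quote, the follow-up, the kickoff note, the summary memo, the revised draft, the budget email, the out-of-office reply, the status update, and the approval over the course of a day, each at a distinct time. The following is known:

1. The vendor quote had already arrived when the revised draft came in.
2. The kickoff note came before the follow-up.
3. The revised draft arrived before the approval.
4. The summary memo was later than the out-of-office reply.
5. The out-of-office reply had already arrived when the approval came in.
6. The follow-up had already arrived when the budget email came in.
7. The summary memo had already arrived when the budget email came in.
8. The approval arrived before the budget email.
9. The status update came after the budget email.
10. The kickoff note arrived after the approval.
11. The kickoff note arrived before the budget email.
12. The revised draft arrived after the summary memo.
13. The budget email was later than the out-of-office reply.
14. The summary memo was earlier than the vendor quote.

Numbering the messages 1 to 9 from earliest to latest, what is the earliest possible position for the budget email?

8

The approval, the follow-up, the kickoff note, the out-of-office reply, the revised draft, the summary memo, and the vendor quote must all come before the budget email — 7 forced predecessors.
Nothing else is forced ahead of the budget email, so its earliest slot is position 7 + 1 = 8.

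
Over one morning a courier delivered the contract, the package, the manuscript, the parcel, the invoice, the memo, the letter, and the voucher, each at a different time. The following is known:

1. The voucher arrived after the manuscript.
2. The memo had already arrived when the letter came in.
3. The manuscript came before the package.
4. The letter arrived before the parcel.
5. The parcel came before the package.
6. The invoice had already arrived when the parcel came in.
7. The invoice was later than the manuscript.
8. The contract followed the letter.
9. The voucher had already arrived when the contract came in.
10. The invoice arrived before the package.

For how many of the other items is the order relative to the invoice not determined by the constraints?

4

Forced before the invoice: the manuscript; forced after the invoice: the package and the parcel.
That leaves the contract, the letter, the memo, and the voucher with no forced order relative to the invoice — 4.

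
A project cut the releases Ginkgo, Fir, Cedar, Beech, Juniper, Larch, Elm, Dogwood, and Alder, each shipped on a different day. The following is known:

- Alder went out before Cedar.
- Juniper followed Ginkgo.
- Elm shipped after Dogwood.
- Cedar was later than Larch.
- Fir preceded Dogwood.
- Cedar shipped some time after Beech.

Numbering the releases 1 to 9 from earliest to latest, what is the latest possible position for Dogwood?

Dogwood must come before Elm — 1 release forced after it.
Everything else can be placed before Dogwood in some valid order, so Dogwood can sit as late as position 9 − 1 = 8.

8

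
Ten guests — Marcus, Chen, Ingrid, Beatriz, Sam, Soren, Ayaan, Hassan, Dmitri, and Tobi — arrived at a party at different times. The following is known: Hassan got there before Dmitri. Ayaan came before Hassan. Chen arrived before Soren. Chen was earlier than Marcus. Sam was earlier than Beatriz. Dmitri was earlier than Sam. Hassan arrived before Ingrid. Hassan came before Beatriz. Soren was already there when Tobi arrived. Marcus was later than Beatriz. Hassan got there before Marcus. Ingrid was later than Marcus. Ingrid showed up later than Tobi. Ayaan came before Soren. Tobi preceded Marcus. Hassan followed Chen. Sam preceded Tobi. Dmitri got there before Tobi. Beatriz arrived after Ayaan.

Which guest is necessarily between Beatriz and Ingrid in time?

Tracing the constraints gives Beatriz → Marcus → Ingrid, so Marcus sits after Beatriz and before Ingrid.
No other guest is forced both after Beatriz and before Ingrid.

Marcus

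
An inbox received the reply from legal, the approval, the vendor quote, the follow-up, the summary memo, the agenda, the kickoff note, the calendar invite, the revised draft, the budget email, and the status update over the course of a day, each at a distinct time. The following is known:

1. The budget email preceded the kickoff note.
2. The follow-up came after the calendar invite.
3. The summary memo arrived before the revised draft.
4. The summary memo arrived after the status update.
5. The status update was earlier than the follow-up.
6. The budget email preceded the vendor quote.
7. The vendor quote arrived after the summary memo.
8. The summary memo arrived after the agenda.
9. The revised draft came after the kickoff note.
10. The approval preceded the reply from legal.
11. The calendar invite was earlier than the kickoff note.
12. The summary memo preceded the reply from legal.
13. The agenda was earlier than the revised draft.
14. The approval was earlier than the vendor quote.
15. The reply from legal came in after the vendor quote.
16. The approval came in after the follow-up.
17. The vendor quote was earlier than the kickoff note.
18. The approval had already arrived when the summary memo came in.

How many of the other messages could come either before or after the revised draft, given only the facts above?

Forced before the revised draft: the agenda, the approval, the budget email, the calendar invite, the follow-up, the kickoff note, the status update, the summary memo, and the vendor quote.
That leaves the reply from legal with no forced order relative to the revised draft — 1.

1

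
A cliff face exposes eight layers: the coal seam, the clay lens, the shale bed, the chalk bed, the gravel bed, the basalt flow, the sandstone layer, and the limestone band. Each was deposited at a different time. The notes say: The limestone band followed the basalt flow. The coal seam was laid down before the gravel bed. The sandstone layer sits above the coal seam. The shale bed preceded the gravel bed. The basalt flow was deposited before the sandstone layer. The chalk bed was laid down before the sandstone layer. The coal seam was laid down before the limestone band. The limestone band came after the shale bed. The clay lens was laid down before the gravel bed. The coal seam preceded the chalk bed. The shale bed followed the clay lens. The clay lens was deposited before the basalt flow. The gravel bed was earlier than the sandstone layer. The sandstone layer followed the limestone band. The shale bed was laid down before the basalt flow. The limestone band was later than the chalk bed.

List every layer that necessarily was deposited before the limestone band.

the basalt flow, the chalk bed, the clay lens, the coal seam, the shale bed

Directly stated before the limestone band: the basalt flow, the chalk bed, the coal seam, and the shale bed.
The clay lens reaches the limestone band via the clay lens → the shale bed → the limestone band.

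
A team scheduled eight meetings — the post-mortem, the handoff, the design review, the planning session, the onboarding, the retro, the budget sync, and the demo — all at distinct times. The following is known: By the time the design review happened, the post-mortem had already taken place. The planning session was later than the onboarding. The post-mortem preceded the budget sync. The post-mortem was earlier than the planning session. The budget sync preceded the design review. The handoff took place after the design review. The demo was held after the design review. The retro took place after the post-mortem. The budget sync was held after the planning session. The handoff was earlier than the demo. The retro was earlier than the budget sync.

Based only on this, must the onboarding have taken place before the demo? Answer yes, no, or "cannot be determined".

Chain the constraints: the onboarding → the planning session → the budget sync → the design review → the demo. Each link is directly stated, so the onboarding comes before the demo.

yes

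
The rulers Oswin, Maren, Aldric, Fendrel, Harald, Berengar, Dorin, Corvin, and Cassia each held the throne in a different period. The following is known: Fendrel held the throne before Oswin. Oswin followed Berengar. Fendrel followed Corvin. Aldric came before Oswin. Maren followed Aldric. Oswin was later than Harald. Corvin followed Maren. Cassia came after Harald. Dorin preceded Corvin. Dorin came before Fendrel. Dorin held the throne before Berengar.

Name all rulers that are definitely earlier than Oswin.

Directly stated before Oswin: Aldric, Berengar, Fendrel, and Harald.
Corvin reaches Oswin via Corvin → Fendrel → Oswin.
Dorin reaches Oswin via Dorin → Fendrel → Oswin.
Maren reaches Oswin via Maren → Corvin → Fendrel → Oswin.
No chain forces Cassia ahead of Oswin.

Aldric, Berengar, Corvin, Dorin, Fendrel, Harald, Maren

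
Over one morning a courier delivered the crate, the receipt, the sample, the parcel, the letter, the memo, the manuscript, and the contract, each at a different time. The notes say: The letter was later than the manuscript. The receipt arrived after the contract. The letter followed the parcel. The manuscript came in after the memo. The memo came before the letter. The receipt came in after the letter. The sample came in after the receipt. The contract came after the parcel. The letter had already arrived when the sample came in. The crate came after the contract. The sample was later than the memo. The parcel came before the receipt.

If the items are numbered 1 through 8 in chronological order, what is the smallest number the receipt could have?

The contract, the letter, the manuscript, the memo, and the parcel must all come before the receipt — 5 forced predecessors.
Nothing else is forced ahead of the receipt, so its earliest slot is position 5 + 1 = 6.

6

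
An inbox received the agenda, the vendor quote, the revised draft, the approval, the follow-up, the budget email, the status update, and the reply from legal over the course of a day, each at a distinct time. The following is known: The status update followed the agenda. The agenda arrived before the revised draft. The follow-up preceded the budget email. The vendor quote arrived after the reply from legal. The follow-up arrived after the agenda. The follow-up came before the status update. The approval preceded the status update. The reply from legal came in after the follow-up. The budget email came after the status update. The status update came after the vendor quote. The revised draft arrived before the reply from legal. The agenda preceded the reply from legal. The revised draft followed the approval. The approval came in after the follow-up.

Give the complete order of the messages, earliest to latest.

The constraints fix every adjacent pair, so only one ordering works:
the agenda → the follow-up → the approval → the revised draft → the reply from legal → the vendor quote → the status update → the budget email.

the agenda, the follow-up, the approval, the revised draft, the reply from legal, the vendor quote, the status update, the budget email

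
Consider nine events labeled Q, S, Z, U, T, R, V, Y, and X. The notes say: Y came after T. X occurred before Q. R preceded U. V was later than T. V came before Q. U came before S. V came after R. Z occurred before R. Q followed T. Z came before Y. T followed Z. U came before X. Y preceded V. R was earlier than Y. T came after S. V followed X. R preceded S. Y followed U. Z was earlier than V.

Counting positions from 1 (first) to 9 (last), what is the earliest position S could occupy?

R, U, and Z must all come before S — 3 forced predecessors.
Nothing else is forced ahead of S, so its earliest slot is position 3 + 1 = 4.

4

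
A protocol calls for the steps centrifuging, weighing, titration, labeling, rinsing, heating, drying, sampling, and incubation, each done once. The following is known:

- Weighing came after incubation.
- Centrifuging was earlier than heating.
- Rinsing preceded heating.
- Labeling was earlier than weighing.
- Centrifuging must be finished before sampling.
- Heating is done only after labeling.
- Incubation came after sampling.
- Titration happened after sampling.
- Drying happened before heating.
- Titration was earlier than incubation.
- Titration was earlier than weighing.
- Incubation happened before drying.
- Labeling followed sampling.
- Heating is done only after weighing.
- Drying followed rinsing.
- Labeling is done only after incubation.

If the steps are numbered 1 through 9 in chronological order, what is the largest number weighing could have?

Weighing must come before heating — 1 step forced after it.
Everything else can be placed before weighing in some valid order, so weighing can sit as late as position 9 − 1 = 8.

8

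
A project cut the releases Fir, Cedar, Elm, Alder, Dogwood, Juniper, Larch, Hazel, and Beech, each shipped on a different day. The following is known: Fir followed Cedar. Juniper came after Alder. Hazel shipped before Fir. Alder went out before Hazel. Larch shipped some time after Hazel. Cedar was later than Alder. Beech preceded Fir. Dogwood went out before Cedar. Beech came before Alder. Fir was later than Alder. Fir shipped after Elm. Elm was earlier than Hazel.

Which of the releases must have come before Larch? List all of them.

Alder, Beech, Elm, Hazel

Directly stated before Larch: Hazel.
Alder reaches Larch via Alder → Hazel → Larch.
Beech reaches Larch via Beech → Alder → Hazel → Larch.
Elm reaches Larch via Elm → Hazel → Larch.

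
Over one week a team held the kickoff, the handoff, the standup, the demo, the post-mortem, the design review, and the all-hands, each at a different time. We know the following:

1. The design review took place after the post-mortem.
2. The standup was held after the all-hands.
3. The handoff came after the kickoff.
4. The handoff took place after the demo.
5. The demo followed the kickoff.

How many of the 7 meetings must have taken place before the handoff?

Directly stated before the handoff: the demo and the kickoff.
No chain forces the all-hands (or any of the others) ahead of the handoff.
That's the demo and the kickoff — 2 in all.

2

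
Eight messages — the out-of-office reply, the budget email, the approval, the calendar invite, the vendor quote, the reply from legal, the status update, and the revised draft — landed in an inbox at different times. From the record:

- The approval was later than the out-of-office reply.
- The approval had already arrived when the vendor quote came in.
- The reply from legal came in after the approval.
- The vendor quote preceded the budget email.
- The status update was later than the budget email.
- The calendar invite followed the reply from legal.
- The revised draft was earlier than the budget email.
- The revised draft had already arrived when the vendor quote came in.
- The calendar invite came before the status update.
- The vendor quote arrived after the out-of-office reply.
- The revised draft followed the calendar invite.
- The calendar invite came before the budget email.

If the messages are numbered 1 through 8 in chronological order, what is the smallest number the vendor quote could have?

The approval, the calendar invite, the out-of-office reply, the reply from legal, and the revised draft must all come before the vendor quote — 5 forced predecessors.
Nothing else is forced ahead of the vendor quote, so its earliest slot is position 5 + 1 = 6.

6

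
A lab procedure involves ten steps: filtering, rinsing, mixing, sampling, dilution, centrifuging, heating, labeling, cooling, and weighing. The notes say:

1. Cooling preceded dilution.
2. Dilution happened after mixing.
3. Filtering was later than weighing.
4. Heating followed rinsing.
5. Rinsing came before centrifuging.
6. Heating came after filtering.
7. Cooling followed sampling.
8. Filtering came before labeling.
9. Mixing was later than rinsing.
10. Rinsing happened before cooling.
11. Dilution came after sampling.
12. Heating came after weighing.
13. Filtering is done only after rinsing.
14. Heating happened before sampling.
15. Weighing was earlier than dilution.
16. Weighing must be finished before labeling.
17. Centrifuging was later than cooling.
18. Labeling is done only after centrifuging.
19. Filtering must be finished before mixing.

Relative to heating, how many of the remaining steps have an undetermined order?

Forced before heating: filtering, rinsing, and weighing; forced after heating: centrifuging, cooling, dilution, labeling, and sampling.
That leaves mixing with no forced order relative to heating — 1.

1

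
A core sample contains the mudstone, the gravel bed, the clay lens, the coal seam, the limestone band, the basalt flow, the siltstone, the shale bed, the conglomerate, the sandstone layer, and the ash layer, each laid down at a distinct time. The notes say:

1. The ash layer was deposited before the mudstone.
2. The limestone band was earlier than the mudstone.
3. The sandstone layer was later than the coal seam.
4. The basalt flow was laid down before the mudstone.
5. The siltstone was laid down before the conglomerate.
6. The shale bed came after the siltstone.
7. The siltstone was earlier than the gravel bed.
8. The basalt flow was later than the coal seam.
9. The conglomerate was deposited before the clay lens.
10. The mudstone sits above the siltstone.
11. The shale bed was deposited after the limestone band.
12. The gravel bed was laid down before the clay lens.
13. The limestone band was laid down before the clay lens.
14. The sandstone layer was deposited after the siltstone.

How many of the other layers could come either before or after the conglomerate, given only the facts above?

Forced before the conglomerate: the siltstone; forced after the conglomerate: the clay lens.
That leaves the ash layer, the basalt flow, the coal seam, the gravel bed, the limestone band, the mudstone, the sandstone layer, and the shale bed with no forced order relative to the conglomerate — 8.

8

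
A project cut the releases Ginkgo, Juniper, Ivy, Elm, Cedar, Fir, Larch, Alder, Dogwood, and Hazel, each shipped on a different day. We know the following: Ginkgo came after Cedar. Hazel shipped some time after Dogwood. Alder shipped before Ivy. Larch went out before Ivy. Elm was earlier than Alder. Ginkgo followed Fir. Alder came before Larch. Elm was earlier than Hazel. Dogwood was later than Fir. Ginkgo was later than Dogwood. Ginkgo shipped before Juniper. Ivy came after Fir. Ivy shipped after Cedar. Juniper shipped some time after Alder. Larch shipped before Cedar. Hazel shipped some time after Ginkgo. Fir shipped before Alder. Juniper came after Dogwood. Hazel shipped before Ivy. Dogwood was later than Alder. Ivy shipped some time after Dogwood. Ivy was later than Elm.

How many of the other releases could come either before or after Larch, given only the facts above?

Forced before Larch: Alder, Elm, and Fir; forced after Larch: Cedar, Ginkgo, Hazel, Ivy, and Juniper.
That leaves Dogwood with no forced order relative to Larch — 1.

1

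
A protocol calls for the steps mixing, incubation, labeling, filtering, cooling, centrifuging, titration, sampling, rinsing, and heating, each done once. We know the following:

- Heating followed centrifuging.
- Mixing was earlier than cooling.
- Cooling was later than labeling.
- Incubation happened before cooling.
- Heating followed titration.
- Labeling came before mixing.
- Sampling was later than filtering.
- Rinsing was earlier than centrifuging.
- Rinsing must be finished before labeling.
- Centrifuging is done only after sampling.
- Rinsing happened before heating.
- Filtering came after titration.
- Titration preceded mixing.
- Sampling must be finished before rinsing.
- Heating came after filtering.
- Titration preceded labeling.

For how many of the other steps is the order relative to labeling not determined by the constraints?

3

Forced before labeling: filtering, rinsing, sampling, and titration; forced after labeling: cooling and mixing.
That leaves centrifuging, heating, and incubation with no forced order relative to labeling — 3.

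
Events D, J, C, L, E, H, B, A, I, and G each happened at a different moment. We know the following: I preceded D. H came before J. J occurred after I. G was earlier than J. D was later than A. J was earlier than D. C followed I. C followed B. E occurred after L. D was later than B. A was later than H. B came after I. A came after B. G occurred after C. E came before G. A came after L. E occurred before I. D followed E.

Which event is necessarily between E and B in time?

I

Tracing the constraints gives E → I → B, so I sits after E and before B.
No other event is forced both after E and before B.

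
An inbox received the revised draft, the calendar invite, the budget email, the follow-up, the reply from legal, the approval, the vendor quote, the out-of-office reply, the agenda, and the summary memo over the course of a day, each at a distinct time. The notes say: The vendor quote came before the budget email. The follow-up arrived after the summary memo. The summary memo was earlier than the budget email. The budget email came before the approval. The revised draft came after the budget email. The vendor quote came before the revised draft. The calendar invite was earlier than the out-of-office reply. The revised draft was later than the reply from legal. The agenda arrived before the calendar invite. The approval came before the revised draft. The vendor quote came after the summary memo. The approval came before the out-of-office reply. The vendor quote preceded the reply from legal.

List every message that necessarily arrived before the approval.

the budget email, the summary memo, the vendor quote

Directly stated before the approval: the budget email.
The summary memo reaches the approval via the summary memo → the budget email → the approval.
The vendor quote reaches the approval via the vendor quote → the budget email → the approval.
No chain forces the out-of-office reply (or any of the others) ahead of the approval.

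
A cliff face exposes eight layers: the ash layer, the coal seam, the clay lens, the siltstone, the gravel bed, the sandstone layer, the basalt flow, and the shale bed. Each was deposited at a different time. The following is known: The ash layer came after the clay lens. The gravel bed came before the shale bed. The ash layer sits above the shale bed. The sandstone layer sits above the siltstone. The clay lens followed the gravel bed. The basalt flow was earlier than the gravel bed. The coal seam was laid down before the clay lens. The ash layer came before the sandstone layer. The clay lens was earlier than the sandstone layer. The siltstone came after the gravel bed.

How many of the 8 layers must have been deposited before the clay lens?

3

Directly stated before the clay lens: the coal seam and the gravel bed.
The basalt flow reaches the clay lens via the basalt flow → the gravel bed → the clay lens.
That's the basalt flow, the coal seam, and the gravel bed — 3 in all.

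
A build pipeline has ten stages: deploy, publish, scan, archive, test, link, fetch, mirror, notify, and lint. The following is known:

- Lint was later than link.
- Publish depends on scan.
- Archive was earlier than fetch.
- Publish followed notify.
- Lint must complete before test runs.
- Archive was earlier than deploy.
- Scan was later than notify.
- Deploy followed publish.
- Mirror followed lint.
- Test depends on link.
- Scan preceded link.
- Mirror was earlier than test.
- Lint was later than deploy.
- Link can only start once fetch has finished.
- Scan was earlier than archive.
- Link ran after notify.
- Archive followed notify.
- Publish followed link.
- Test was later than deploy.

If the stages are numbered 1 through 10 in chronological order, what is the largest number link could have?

5

Link must come before deploy, lint, mirror, publish, and test — 5 stages forced after it.
Everything else can be placed before link in some valid order, so link can sit as late as position 10 − 5 = 5.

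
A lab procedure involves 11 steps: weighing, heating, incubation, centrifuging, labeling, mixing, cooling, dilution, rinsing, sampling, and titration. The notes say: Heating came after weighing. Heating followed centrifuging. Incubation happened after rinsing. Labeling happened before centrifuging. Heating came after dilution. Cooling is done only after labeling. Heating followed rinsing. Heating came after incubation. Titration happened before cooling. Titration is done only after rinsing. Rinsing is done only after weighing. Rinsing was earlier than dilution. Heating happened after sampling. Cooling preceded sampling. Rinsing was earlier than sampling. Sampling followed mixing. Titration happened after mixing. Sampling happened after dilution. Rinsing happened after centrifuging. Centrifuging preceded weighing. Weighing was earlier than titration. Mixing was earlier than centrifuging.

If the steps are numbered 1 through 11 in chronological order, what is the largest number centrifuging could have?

Centrifuging must come before cooling, dilution, heating, incubation, rinsing, sampling, titration, and weighing — 8 steps forced after it.
Everything else can be placed before centrifuging in some valid order, so centrifuging can sit as late as position 11 − 8 = 3.

3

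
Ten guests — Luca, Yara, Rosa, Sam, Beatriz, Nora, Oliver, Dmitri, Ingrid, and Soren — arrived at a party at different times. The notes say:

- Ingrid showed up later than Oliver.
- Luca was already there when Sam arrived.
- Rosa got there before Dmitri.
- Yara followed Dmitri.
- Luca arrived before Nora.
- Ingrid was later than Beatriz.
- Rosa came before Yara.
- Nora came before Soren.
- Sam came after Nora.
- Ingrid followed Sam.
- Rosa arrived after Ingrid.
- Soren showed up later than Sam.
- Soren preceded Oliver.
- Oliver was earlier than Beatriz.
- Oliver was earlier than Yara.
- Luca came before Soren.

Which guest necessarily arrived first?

Luca has a chain of constraints placing them before every other guest, so Luca must be first.

Luca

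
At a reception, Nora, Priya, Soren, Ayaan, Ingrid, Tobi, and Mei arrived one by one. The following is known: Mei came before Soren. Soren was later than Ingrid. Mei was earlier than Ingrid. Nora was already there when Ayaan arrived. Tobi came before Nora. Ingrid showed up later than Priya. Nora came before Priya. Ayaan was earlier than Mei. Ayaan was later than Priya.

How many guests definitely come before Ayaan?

3

Directly stated before Ayaan: Nora and Priya.
Tobi reaches Ayaan via Tobi → Nora → Ayaan.
No chain forces Soren (or any of the others) ahead of Ayaan.
That's Nora, Priya, and Tobi — 3 in all.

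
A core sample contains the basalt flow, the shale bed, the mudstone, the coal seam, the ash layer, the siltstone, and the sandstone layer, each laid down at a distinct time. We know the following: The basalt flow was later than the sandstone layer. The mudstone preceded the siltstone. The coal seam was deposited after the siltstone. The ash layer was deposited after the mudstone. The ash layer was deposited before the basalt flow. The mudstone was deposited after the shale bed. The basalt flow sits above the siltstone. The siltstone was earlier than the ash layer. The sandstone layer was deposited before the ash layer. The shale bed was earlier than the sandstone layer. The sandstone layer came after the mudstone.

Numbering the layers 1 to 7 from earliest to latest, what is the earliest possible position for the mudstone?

The shale bed must come before the mudstone — 1 forced predecessor.
Nothing else is forced ahead of the mudstone, so its earliest slot is position 1 + 1 = 2.

2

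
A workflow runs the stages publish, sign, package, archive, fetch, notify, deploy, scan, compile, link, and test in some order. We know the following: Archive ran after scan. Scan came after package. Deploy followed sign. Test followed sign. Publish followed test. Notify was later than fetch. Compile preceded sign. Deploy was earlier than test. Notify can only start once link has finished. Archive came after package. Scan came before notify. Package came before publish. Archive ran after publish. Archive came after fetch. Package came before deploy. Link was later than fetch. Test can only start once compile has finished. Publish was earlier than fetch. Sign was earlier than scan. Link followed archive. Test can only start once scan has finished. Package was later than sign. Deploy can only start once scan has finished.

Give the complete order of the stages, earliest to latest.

The constraints fix every adjacent pair, so only one ordering works:
compile → sign → package → scan → deploy → test → publish → fetch → archive → link → notify.

compile, sign, package, scan, deploy, test, publish, fetch, archive, link, notify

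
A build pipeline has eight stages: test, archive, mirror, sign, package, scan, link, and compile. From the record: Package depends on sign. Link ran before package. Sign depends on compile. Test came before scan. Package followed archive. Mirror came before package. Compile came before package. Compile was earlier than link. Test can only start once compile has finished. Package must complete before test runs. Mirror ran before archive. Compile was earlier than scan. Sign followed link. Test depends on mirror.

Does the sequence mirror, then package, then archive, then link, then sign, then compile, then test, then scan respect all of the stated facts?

The constraints require compile before package, but in the proposed sequence package appears ahead of compile. That one violation is enough.

no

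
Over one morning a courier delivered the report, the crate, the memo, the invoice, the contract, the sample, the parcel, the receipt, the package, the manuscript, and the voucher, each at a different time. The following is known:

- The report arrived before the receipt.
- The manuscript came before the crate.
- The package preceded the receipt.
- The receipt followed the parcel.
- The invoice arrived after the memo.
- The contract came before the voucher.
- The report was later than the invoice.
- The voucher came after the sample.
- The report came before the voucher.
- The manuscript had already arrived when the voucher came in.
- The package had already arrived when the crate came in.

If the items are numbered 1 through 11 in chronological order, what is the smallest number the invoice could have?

The memo must come before the invoice — 1 forced predecessor.
Nothing else is forced ahead of the invoice, so its earliest slot is position 1 + 1 = 2.

2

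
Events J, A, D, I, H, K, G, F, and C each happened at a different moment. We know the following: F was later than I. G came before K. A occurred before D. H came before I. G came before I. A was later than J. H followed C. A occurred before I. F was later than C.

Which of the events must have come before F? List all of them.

A, C, G, H, I, J

Directly stated before F: C and I.
A reaches F via A → I → F.
G reaches F via G → I → F.
H reaches F via H → I → F.
Likewise J reaches F by chaining the stated constraints.
No chain forces D (or any of the others) ahead of F.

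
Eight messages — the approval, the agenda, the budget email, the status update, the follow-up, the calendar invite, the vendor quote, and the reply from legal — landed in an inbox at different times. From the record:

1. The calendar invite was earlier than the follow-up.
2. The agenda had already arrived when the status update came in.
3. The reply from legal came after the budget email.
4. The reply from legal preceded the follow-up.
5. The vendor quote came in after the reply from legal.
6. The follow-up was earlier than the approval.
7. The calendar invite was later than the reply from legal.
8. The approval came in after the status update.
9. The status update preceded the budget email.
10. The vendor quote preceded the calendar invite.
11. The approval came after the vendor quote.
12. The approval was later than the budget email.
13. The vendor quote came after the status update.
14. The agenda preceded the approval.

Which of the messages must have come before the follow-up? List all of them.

Directly stated before the follow-up: the calendar invite and the reply from legal.
The agenda reaches the follow-up via the agenda → the status update → the budget email → the reply from legal → the follow-up.
The budget email reaches the follow-up via the budget email → the reply from legal → the follow-up.
The status update reaches the follow-up via the status update → the budget email → the reply from legal → the follow-up.
Likewise the vendor quote reaches the follow-up by chaining the stated constraints.

the agenda, the budget email, the calendar invite, the reply from legal, the status update, the vendor quote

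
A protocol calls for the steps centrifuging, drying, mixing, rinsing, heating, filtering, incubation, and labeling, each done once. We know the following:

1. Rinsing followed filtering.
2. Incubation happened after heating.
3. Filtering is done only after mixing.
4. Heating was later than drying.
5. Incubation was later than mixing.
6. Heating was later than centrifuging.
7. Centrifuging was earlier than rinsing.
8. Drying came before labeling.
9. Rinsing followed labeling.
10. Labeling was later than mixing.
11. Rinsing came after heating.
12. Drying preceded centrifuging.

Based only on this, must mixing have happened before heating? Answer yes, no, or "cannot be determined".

cannot be determined

No chain of stated constraints runs from mixing to heating, and none runs from heating to mixing either.
So the relative order of mixing and heating is not fixed by the given facts.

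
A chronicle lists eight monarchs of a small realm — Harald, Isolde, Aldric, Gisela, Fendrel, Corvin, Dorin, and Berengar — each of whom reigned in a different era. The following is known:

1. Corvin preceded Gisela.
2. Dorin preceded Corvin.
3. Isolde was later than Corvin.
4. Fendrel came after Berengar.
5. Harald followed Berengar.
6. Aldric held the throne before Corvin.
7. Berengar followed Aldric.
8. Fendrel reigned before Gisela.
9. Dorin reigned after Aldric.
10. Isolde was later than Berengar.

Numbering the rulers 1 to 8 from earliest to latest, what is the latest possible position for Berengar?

4

Berengar must come before Fendrel, Gisela, Harald, and Isolde — 4 rulers forced after them.
Everything else can be placed before Berengar in some valid order, so Berengar can sit as late as position 8 − 4 = 4.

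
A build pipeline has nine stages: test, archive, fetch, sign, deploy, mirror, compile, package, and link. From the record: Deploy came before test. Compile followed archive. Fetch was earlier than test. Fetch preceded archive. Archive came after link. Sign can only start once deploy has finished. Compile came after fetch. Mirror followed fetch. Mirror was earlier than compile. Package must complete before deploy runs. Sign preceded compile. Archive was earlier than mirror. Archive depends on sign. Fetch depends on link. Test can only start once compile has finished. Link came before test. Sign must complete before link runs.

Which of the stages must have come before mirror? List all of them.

archive, deploy, fetch, link, package, sign

Directly stated before mirror: archive and fetch.
Deploy reaches mirror via deploy → sign → archive → mirror.
Link reaches mirror via link → fetch → mirror.
Package reaches mirror via package → deploy → sign → archive → mirror.
Likewise sign reaches mirror by chaining the stated constraints.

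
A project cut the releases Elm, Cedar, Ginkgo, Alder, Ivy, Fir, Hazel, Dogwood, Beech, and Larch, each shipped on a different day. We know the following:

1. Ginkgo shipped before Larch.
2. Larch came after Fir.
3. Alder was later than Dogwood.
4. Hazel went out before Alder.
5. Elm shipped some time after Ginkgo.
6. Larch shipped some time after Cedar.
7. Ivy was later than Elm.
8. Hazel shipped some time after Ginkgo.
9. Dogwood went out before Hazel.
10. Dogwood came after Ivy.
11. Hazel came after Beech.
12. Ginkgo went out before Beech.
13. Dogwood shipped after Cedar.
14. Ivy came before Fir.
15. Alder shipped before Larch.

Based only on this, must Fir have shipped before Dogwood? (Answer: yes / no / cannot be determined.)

No chain of stated constraints runs from Fir to Dogwood, and none runs from Dogwood to Fir either.
So the relative order of Fir and Dogwood is not fixed by the given facts.

cannot be determined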